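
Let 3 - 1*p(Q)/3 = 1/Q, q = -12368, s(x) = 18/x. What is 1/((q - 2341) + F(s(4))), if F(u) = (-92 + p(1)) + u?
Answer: -2/29581 ≈ -6.7611e-5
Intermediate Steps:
p(Q) = 9 - 3/Q
F(u) = -86 + u (F(u) = (-92 + (9 - 3/1)) + u = (-92 + (9 - 3*1)) + u = (-92 + (9 - 3)) + u = (-92 + 6) + u = -86 + u)
1/((q - 2341) + F(s(4))) = 1/((-12368 - 2341) + (-86 + 18/4)) = 1/(-14709 + (-86 + 18*(¼))) = 1/(-14709 + (-86 + 9/2)) = 1/(-14709 - 163/2) = 1/(-29581/2) = -2/29581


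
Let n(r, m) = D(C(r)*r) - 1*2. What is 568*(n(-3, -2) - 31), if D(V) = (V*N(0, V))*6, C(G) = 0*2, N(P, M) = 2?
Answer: -18744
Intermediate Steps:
C(G) = 0
D(V) = 12*V (D(V) = (V*2)*6 = (2*V)*6 = 12*V)
n(r, m) = -2 (n(r, m) = 12*(0*r) - 1*2 = 12*0 - 2 = 0 - 2 = -2)
568*(n(-3, -2) - 31) = 568*(-2 - 31) = 568*(-33) = -18744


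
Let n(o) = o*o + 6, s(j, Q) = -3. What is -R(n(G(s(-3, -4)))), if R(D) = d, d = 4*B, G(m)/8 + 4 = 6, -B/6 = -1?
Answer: -24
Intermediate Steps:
B = 6 (B = -6*(-1) = 6)
G(m) = 16 (G(m) = -32 + 8*6 = -32 + 48 = 16)
d = 24 (d = 4*6 = 24)
n(o) = 6 + o² (n(o) = o² + 6 = 6 + o²)
R(D) = 24
-R(n(G(s(-3, -4)))) = -1*24 = -24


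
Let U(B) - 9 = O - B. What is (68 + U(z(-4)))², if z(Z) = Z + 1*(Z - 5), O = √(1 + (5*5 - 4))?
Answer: (90 + √22)² ≈ 8966.3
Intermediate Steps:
O = √22 (O = √(1 + (25 - 4)) = √(1 + 21) = √22 ≈ 4.6904)
z(Z) = -5 + 2*Z (z(Z) = Z + 1*(-5 + Z) = Z + (-5 + Z) = -5 + 2*Z)
U(B) = 9 + √22 - B (U(B) = 9 + (√22 - B) = 9 + √22 - B)
(68 + U(z(-4)))² = (68 + (9 + √22 - (-5 + 2*(-4))))² = (68 + (9 + √22 - (-5 - 8)))² = (68 + (9 + √22 - 1*(-13)))² = (68 + (9 + √22 + 13))² = (68 + (22 + √22))² = (90 + √22)²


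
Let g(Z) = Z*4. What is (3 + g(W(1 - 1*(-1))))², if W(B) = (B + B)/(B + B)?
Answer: 49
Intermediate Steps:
W(B) = 1 (W(B) = (2*B)/((2*B)) = (2*B)*(1/(2*B)) = 1)
g(Z) = 4*Z
(3 + g(W(1 - 1*(-1))))² = (3 + 4*1)² = (3 + 4)² = 7² = 49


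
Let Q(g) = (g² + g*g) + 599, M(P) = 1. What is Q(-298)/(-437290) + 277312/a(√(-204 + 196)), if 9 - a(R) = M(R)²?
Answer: 15158042353/437290 ≈ 34664.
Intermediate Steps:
Q(g) = 599 + 2*g² (Q(g) = (g² + g²) + 599 = 2*g² + 599 = 599 + 2*g²)
a(R) = 8 (a(R) = 9 - 1*1² = 9 - 1*1 = 9 - 1 = 8)
Q(-298)/(-437290) + 277312/a(√(-204 + 196)) = (599 + 2*(-298)²)/(-437290) + 277312/8 = (599 + 2*88804)*(-1/437290) + 277312*(⅛) = (599 + 177608)*(-1/437290) + 34664 = 178207*(-1/437290) + 34664 = -178207/437290 + 34664 = 15158042353/437290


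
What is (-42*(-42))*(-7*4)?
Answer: -49392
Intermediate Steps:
(-42*(-42))*(-7*4) = 1764*(-28) = -49392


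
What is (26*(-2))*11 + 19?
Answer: -553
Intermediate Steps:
(26*(-2))*11 + 19 = -52*11 + 19 = -572 + 19 = -553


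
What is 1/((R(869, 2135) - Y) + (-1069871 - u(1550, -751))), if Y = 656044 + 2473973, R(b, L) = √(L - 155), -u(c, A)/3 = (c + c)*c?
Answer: 2553778/26087128292641 - 3*√55/52174256585282 ≈ 9.7894e-8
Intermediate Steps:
u(c, A) = -6*c² (u(c, A) = -3*(c + c)*c = -3*2*c*c = -6*c²)
R(b, L) = √(-155 + L)
Y = 3130017
1/((R(869, 2135) - Y) + (-1069871 - u(1550, -751))) = 1/((√(-155 + 2135) - 1*3130017) + (-1069871 - (-6)*1550²)) = 1/((√1980 - 3130017) + (-1069871 - (-6)*2402500)) = 1/((6*√55 - 3130017) + (-1069871 - 1*(-14415000))) = 1/((-3130017 + 6*√55) + (-1069871 + 14415000)) = 1/((-3130017 + 6*√55) + 13345129) = 1/(10215112 + 6*√55)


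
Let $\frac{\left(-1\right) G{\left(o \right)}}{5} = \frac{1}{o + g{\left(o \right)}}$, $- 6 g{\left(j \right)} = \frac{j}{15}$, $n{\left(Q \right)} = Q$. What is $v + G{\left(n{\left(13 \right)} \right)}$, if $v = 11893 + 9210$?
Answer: $\frac{24415721}{1157} \approx 21103.0$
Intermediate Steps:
$g{\left(j \right)} = - \frac{j}{90}$ ($g{\left(j \right)} = - \frac{j \frac{1}{15}}{6} = - \frac{\frac{1}{15} j}{6} = - \frac{j}{90}$)
$v = 21103$
$G{\left(o \right)} = - \frac{450}{89 o}$ ($G{\left(o \right)} = - \frac{5}{o - \frac{o}{90}} = - \frac{5}{\frac{89}{90} o} = - 5 \frac{90}{89 o} = - \frac{450}{89 o}$)
$v + G{\left(n{\left(13 \right)} \right)} = 21103 - \frac{450}{89 \cdot 13} = 21103 - \frac{450}{1157} = \frac{24415721}{1157}$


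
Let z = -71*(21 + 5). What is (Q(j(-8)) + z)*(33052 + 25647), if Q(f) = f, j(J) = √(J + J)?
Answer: -108358354 + 234796*I ≈ -1.0836e+8 + 2.348e+5*I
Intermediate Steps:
j(J) = √2*√J (j(J) = √(2*J) = √2*√J)
z = -1846 (z = -71*26 = -1846)
(Q(j(-8)) + z)*(33052 + 25647) = (√2*√(-8) - 1846)*(33052 + 25647) = (√2*(2*I*√2) - 1846)*58699 = (4*I - 1846)*58699 = (-1846 + 4*I)*58699 = -108358354 + 234796*I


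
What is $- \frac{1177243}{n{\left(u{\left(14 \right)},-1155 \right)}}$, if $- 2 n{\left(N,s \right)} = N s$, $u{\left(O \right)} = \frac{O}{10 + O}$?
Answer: $- \frac{9417944}{2695} \approx -3494.6$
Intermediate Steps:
$n{\left(N,s \right)} = - \frac{N s}{2}$
$- \frac{1177243}{n{\left(u{\left(14 \right)},-1155 \right)}} = - \frac{1177243}{\left(- \frac{1}{2}\right) \frac{14}{10 + 14} \left(-1155\right)} = - \frac{1177243}{\left(- \frac{1}{2}\right) \frac{14}{24} \left(-1155\right)} = - \frac{1177243}{\left(- \frac{1}{2}\right) 14 \cdot \frac{1}{24} \left(-1155\right)} = - \frac{1177243}{\left(- \frac{1}{2}\right) \frac{7}{12} \left(-1155\right)} = - \frac{1177243}{\frac{2695}{8}} = \left(-1177243\right) \frac{8}{2695} = - \frac{9417944}{2695}$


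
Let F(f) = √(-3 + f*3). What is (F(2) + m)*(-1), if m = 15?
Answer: -15 - √3 ≈ -16.732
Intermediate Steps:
F(f) = √(-3 + 3*f)
(F(2) + m)*(-1) = (√(-3 + 3*2) + 15)*(-1) = (√(-3 + 6) + 15)*(-1) = (√3 + 15)*(-1) = (15 + √3)*(-1) = -15 - √3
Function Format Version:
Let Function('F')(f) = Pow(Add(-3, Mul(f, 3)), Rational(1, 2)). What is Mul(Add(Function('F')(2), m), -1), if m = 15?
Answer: Add(-15, Mul(-1, Pow(3, Rational(1, 2)))) ≈ -16.732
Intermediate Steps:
Function('F')(f) = Pow(Add(-3, Mul(3, f)), Rational(1, 2))
Mul(Add(Function('F')(2), m), -1) = Mul(Add(Pow(Add(-3, Mul(3, 2)), Rational(1, 2)), 15), -1) = Mul(Add(Pow(Add(-3, 6), Rational(1, 2)), 15), -1) = Mul(Add(Pow(3, Rational(1, 2)), 15), -1) = Mul(Add(15, Pow(3, Rational(1, 2))), -1) = Add(-15, Mul(-1, Pow(3, Rational(1, 2))))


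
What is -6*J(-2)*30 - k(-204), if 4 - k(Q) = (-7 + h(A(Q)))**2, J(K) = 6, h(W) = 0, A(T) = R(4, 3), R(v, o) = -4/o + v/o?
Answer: -1035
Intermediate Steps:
A(T) = 0 (A(T) = (-4 + 4)/3 = (1/3)*0 = 0)
k(Q) = -45 (k(Q) = 4 - (-7 + 0)**2 = 4 - 1*(-7)**2 = 4 - 1*49 = 4 - 49 = -45)
-6*J(-2)*30 - k(-204) = -6*6*30 - 1*(-45) = -36*30 + 45 = -1080 + 45 = -1035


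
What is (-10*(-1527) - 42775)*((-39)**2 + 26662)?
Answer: -775173415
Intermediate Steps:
(-10*(-1527) - 42775)*((-39)**2 + 26662) = (15270 - 42775)*(1521 + 26662) = -27505*28183 = -775173415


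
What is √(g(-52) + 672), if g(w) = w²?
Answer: 4*√211 ≈ 58.103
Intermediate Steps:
√(g(-52) + 672) = √((-52)² + 672) = √(2704 + 672) = √3376 = 4*√211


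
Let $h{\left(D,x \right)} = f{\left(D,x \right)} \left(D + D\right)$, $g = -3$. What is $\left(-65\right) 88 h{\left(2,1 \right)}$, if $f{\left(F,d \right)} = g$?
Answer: $68640$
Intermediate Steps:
$f{\left(F,d \right)} = -3$
$h{\left(D,x \right)} = - 6 D$ ($h{\left(D,x \right)} = - 3 \left(D + D\right) = - 3 \cdot 2 D = - 6 D$)
$\left(-65\right) 88 h{\left(2,1 \right)} = \left(-65\right) 88 \left(\left(-6\right) 2\right) = \left(-5720\right) \left(-12\right) = 68640$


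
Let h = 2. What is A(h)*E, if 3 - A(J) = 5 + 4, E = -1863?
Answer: 11178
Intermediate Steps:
A(J) = -6 (A(J) = 3 - (5 + 4) = 3 - 1*9 = 3 - 9 = -6)
A(h)*E = -6*(-1863) = 11178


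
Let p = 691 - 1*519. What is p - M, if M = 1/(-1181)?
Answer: 203133/1181 ≈ 172.00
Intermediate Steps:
M = -1/1181 ≈ -0.00084674
p = 172 (p = 691 - 519 = 172)
p - M = 172 - 1*(-1/1181) = 172 + 1/1181 = 203133/1181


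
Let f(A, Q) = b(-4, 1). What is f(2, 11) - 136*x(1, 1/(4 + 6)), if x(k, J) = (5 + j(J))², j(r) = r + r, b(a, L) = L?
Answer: -91911/25 ≈ -3676.4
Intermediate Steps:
f(A, Q) = 1
j(r) = 2*r
x(k, J) = (5 + 2*J)²
f(2, 11) - 136*x(1, 1/(4 + 6)) = 1 - 136*(5 + 2/(4 + 6))² = 1 - 136*(5 + 2/10)² = 1 - 136*(5 + 2*(⅒))² = 1 - 136*(5 + ⅕)² = 1 - 136*(26/5)² = 1 - 136*676/25 = 1 - 91936/25 = -91911/25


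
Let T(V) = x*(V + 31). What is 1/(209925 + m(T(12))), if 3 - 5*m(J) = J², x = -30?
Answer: -5/614472 ≈ -8.1371e-6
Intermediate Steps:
T(V) = -930 - 30*V (T(V) = -30*(V + 31) = -30*(31 + V) = -930 - 30*V)
m(J) = ⅗ - J²/5
1/(209925 + m(T(12))) = 1/(209925 + (⅗ - (-930 - 30*12)²/5)) = 1/(209925 + (⅗ - (-930 - 360)²/5)) = 1/(209925 + (⅗ - ⅕*(-1290)²)) = 1/(209925 + (⅗ - ⅕*1664100)) = 1/(209925 + (⅗ - 332820)) = 1/(209925 - 1664097/5) = 1/(-614472/5) = -5/614472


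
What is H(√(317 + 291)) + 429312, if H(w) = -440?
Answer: 428872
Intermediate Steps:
H(√(317 + 291)) + 429312 = -440 + 429312 = 428872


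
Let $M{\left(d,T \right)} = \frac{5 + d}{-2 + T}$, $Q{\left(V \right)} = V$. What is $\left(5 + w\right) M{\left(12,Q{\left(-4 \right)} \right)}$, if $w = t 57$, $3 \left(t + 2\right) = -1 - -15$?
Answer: $- \frac{2669}{6} \approx -444.83$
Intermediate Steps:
$t = \frac{8}{3}$ ($t = -2 + \frac{-1 - -15}{3} = -2 + \frac{-1 + 15}{3} = -2 + \frac{1}{3} \cdot 14 = -2 + \frac{14}{3} = \frac{8}{3} \approx 2.6667$)
$w = 152$ ($w = \frac{8}{3} \cdot 57 = 152$)
$M{\left(d,T \right)} = \frac{5 + d}{-2 + T}$
$\left(5 + w\right) M{\left(12,Q{\left(-4 \right)} \right)} = \left(5 + 152\right) \frac{5 + 12}{-2 - 4} = 157 \frac{1}{-6} \cdot 17 = 157 \left(\left(- \frac{1}{6}\right) 17\right) = 157 \left(- \frac{17}{6}\right) = - \frac{2669}{6}$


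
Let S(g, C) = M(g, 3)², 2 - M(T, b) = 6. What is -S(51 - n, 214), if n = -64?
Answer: -16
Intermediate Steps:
M(T, b) = -4 (M(T, b) = 2 - 1*6 = 2 - 6 = -4)
S(g, C) = 16 (S(g, C) = (-4)² = 16)
-S(51 - n, 214) = -1*16 = -16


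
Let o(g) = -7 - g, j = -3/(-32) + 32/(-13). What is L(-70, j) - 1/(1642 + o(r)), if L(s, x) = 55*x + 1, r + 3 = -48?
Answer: -45319045/350688 ≈ -129.23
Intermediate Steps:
r = -51 (r = -3 - 48 = -51)
j = -985/416 (j = -3*(-1/32) + 32*(-1/13) = 3/32 - 32/13 = -985/416 ≈ -2.3678)
L(s, x) = 1 + 55*x
L(-70, j) - 1/(1642 + o(r)) = (1 + 55*(-985/416)) - 1/(1642 + (-7 - 1*(-51))) = (1 - 54175/416) - 1/(1642 + (-7 + 51)) = -53759/416 - 1/(1642 + 44) = -53759/416 - 1/1686 = -45319045/350688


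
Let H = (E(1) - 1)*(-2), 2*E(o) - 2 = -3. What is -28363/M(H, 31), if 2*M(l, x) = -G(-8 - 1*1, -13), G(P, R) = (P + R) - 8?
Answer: -28363/15 ≈ -1890.9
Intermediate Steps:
E(o) = -½ (E(o) = 1 + (½)*(-3) = 1 - 3/2 = -½)
H = 3 (H = (-½ - 1)*(-2) = -3/2*(-2) = 3)
G(P, R) = -8 + P + R
M(l, x) = 15 (M(l, x) = (-(-8 + (-8 - 1*1) - 13))/2 = (-(-8 + (-8 - 1) - 13))/2 = (-(-8 - 9 - 13))/2 = (-1*(-30))/2 = (½)*30 = 15)
-28363/M(H, 31) = -28363/15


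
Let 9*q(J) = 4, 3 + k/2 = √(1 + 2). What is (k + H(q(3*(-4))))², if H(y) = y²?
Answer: 299632/6561 - 1880*√3/81 ≈ 5.4680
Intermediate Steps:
k = -6 + 2*√3 (k = -6 + 2*√(1 + 2) = -6 + 2*√3 ≈ -2.5359)
q(J) = 4/9 (q(J) = (⅑)*4 = 4/9)
(k + H(q(3*(-4))))² = ((-6 + 2*√3) + (4/9)²)² = ((-6 + 2*√3) + 16/81)² = (-470/81 + 2*√3)²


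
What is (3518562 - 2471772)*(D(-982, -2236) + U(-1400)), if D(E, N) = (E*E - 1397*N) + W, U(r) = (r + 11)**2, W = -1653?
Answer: 6297157854360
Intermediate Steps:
U(r) = (11 + r)**2
D(E, N) = -1653 + E**2 - 1397*N (D(E, N) = (E*E - 1397*N) - 1653 = (E**2 - 1397*N) - 1653 = -1653 + E**2 - 1397*N)
(3518562 - 2471772)*(D(-982, -2236) + U(-1400)) = (3518562 - 2471772)*((-1653 + (-982)**2 - 1397*(-2236)) + (11 - 1400)**2) = 1046790*((-1653 + 964324 + 3123692) + (-1389)**2) = 1046790*(4086363 + 1929321) = 1046790*6015684 = 6297157854360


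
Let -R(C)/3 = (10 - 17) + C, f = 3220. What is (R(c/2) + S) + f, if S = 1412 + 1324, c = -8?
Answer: 5989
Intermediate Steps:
S = 2736
R(C) = 21 - 3*C (R(C) = -3*((10 - 17) + C) = -3*(-7 + C) = 21 - 3*C)
(R(c/2) + S) + f = ((21 - (-24)/2) + 2736) + 3220 = ((21 - 3*(-4)) + 2736) + 3220 = ((21 + 12) + 2736) + 3220 = (33 + 2736) + 3220 = 2769 + 3220 = 5989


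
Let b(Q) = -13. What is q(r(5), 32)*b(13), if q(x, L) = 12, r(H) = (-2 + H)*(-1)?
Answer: -156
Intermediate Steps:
r(H) = 2 - H
q(r(5), 32)*b(13) = 12*(-13) = -156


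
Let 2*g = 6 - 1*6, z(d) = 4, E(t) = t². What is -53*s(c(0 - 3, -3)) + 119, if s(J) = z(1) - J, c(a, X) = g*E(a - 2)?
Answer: -93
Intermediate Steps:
g = 0 (g = (6 - 1*6)/2 = (6 - 6)/2 = (½)*0 = 0)
c(a, X) = 0 (c(a, X) = 0*(a - 2)² = 0*(-2 + a)² = 0)
s(J) = 4 - J
-53*s(c(0 - 3, -3)) + 119 = -53*(4 - 1*0) + 119 = -53*(4 + 0) + 119 = -53*4 + 119 = -212 + 119 = -93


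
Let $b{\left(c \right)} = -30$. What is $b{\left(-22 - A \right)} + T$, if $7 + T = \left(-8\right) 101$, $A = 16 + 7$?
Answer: $-845$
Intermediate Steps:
$A = 23$
$T = -815$ ($T = -7 - 808 = -815$)
$b{\left(-22 - A \right)} + T = -30 - 815 = -845$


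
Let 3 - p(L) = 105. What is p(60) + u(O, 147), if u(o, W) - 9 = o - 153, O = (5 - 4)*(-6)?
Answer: -252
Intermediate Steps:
O = -6 (O = 1*(-6) = -6)
p(L) = -102 (p(L) = 3 - 1*105 = 3 - 105 = -102)
u(o, W) = -144 + o (u(o, W) = 9 + (o - 153) = 9 + (-153 + o) = -144 + o)
p(60) + u(O, 147) = -102 + (-144 - 6) = -102 - 150 = -252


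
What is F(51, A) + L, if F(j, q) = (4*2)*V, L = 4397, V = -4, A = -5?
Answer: 4365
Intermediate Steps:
F(j, q) = -32 (F(j, q) = (4*2)*(-4) = 8*(-4) = -32)
F(51, A) + L = -32 + 4397 = 4365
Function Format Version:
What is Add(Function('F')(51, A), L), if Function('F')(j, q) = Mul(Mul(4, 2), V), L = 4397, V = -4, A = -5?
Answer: 4365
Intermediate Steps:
Function('F')(j, q) = -32 (Function('F')(j, q) = Mul(Mul(4, 2), -4) = Mul(8, -4) = -32)
Add(Function('F')(51, A), L) = Add(-32, 4397) = 4365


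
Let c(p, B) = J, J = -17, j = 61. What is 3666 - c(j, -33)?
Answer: 3683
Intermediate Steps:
c(p, B) = -17
3666 - c(j, -33) = 3666 - 1*(-17) = 3666 + 17 = 3683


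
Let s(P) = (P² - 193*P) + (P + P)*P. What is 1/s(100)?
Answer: 1/10700 ≈ 9.3458e-5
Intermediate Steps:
s(P) = -193*P + 3*P² (s(P) = (P² - 193*P) + (2*P)*P = (P² - 193*P) + 2*P² = -193*P + 3*P²)
1/s(100) = 1/(100*(-193 + 3*100)) = 1/(100*(-193 + 300)) = 1/(100*107) = 1/10700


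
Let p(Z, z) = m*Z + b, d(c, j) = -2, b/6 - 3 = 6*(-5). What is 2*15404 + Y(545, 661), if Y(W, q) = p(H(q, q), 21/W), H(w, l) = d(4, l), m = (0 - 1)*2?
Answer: 30650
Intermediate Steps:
b = -162 (b = 18 + 6*(6*(-5)) = 18 + 6*(-30) = 18 - 180 = -162)
m = -2 (m = -1*2 = -2)
H(w, l) = -2
p(Z, z) = -162 - 2*Z (p(Z, z) = -2*Z - 162 = -162 - 2*Z)
Y(W, q) = -158 (Y(W, q) = -162 - 2*(-2) = -162 + 4 = -158)
2*15404 + Y(545, 661) = 2*15404 - 158 = 30808 - 158 = 30650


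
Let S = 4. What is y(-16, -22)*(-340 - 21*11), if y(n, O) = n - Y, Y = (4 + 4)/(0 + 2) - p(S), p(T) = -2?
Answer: 12562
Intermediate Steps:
Y = 6 (Y = (4 + 4)/(0 + 2) - 1*(-2) = 8/2 + 2 = 8*(½) + 2 = 4 + 2 = 6)
y(n, O) = -6 + n (y(n, O) = n - 1*6 = n - 6 = -6 + n)
y(-16, -22)*(-340 - 21*11) = (-6 - 16)*(-340 - 21*11) = -22*(-340 - 231) = -22*(-571) = 12562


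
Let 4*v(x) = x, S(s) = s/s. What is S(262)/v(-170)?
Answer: -2/85 ≈ -0.023529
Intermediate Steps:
S(s) = 1
v(x) = x/4
S(262)/v(-170) = 1/((¼)*(-170)) = 1/(-85/2) = 1*(-2/85) = -2/85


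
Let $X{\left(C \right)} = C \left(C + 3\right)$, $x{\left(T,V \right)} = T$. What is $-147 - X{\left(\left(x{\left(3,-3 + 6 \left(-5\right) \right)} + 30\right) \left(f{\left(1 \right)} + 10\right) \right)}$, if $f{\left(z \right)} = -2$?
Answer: $-70635$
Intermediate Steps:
$X{\left(C \right)} = C \left(3 + C\right)$
$-147 - X{\left(\left(x{\left(3,-3 + 6 \left(-5\right) \right)} + 30\right) \left(f{\left(1 \right)} + 10\right) \right)} = -147 - \left(3 + 30\right) \left(-2 + 10\right) \left(3 + \left(3 + 30\right) \left(-2 + 10\right)\right) = -147 - 33 \cdot 8 \left(3 + 33 \cdot 8\right) = -147 - 264 \left(3 + 264\right) = -147 - 264 \cdot 267 = -147 - 70488 = -70635$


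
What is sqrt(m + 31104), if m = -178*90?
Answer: 6*sqrt(419) ≈ 122.82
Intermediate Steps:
m = -16020
sqrt(m + 31104) = sqrt(-16020 + 31104) = sqrt(15084) = 6*sqrt(419)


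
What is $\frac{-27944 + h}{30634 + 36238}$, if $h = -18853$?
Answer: $- \frac{46797}{66872} \approx -0.6998$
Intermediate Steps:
$\frac{-27944 + h}{30634 + 36238} = \frac{-27944 - 18853}{30634 + 36238} = - \frac{46797}{66872}$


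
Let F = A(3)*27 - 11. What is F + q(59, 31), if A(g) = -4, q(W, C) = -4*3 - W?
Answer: -190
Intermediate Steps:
q(W, C) = -12 - W
F = -119 (F = -4*27 - 11 = -108 - 11 = -119)
F + q(59, 31) = -119 + (-12 - 1*59) = -119 + (-12 - 59) = -119 - 71 = -190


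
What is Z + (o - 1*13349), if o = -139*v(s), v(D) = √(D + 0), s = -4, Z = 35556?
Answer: 22207 - 278*I ≈ 22207.0 - 278.0*I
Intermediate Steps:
v(D) = √D
o = -278*I ≈ -278.0*I
Z + (o - 1*13349) = 35556 + (-278*I - 1*13349) = 35556 + (-278*I - 13349) = 35556 + (-13349 - 278*I) = 22207 - 278*I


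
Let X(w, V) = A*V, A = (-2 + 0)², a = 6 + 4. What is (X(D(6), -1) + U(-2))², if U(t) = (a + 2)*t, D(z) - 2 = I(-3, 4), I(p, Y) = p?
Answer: 784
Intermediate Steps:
a = 10
A = 4 (A = (-2)² = 4)
D(z) = -1 (D(z) = 2 - 3 = -1)
X(w, V) = 4*V
U(t) = 12*t (U(t) = (10 + 2)*t = 12*t)
(X(D(6), -1) + U(-2))² = (4*(-1) + 12*(-2))² = (-4 - 24)² = (-28)² = 784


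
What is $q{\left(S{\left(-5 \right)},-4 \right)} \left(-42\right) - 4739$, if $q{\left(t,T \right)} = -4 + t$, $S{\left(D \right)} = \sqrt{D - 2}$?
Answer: $-4571 - 42 i \sqrt{7} \approx -4571.0 - 111.12 i$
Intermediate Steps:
$S{\left(D \right)} = \sqrt{-2 + D}$
$q{\left(S{\left(-5 \right)},-4 \right)} \left(-42\right) - 4739 = \left(-4 + \sqrt{-2 - 5}\right) \left(-42\right) - 4739 = \left(-4 + \sqrt{-7}\right) \left(-42\right) - 4739 = \left(-4 + i \sqrt{7}\right) \left(-42\right) - 4739 = \left(168 - 42 i \sqrt{7}\right) - 4739 = -4571 - 42 i \sqrt{7}$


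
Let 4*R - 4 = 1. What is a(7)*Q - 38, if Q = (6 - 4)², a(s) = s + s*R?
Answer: 25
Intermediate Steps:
R = 5/4 (R = 1 + (¼)*1 = 1 + ¼ = 5/4 ≈ 1.2500)
a(s) = 9*s/4 (a(s) = s + s*(5/4) = s + 5*s/4 = 9*s/4)
Q = 4 (Q = 2² = 4)
a(7)*Q - 38 = ((9/4)*7)*4 - 38 = (63/4)*4 - 38 = 63 - 38 = 25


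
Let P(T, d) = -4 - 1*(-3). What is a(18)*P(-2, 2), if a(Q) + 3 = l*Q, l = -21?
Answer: 381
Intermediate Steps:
P(T, d) = -1 (P(T, d) = -4 + 3 = -1)
a(Q) = -3 - 21*Q
a(18)*P(-2, 2) = (-3 - 21*18)*(-1) = (-3 - 378)*(-1) = -381*(-1) = 381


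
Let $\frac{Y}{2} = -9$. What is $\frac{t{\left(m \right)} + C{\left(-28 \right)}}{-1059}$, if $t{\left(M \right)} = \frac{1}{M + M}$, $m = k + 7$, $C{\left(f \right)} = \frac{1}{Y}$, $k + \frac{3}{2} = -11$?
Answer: $\frac{29}{209682} \approx 0.0001383$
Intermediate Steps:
$k = - \frac{25}{2}$ ($k = - \frac{3}{2} - 11 = - \frac{25}{2} \approx -12.5$)
$Y = -18$ ($Y = 2 \left(-9\right) = -18$)
$C{\left(f \right)} = - \frac{1}{18}$ ($C{\left(f \right)} = \frac{1}{-18} = - \frac{1}{18}$)
$m = - \frac{11}{2}$ ($m = - \frac{25}{2} + 7 = - \frac{11}{2} \approx -5.5$)
$t{\left(M \right)} = \frac{1}{2 M}$
$\frac{t{\left(m \right)} + C{\left(-28 \right)}}{-1059} = \frac{\frac{1}{2 \left(- \frac{11}{2}\right)} - \frac{1}{18}}{-1059} = \left(\frac{1}{2} \left(- \frac{2}{11}\right) - \frac{1}{18}\right) \left(- \frac{1}{1059}\right) = \left(- \frac{1}{11} - \frac{1}{18}\right) \left(- \frac{1}{1059}\right) = \left(- \frac{29}{198}\right) \left(- \frac{1}{1059}\right) = \frac{29}{209682}$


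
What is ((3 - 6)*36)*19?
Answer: -2052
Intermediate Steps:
((3 - 6)*36)*19 = -3*36*19 = -108*19 = -2052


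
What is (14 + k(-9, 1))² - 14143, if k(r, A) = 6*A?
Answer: -13743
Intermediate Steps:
(14 + k(-9, 1))² - 14143 = (14 + 6*1)² - 14143 = (14 + 6)² - 14143 = 20² - 14143 = 400 - 14143 = -13743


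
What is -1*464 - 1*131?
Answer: -595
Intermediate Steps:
-1*464 - 1*131 = -464 - 131 = -595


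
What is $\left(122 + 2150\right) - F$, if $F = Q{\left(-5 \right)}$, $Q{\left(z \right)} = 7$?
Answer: $2265$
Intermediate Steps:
$F = 7$
$\left(122 + 2150\right) - F = \left(122 + 2150\right) - 7 = 2272 - 7 = 2265$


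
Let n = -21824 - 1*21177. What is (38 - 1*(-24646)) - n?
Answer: 67685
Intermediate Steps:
n = -43001 (n = -21824 - 21177 = -43001)
(38 - 1*(-24646)) - n = (38 - 1*(-24646)) - 1*(-43001) = (38 + 24646) + 43001 = 24684 + 43001 = 67685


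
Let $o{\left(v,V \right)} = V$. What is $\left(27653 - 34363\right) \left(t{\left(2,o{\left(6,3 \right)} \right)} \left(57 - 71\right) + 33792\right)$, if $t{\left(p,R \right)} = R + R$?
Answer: $-226180680$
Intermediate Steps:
$t{\left(p,R \right)} = 2 R$
$\left(27653 - 34363\right) \left(t{\left(2,o{\left(6,3 \right)} \right)} \left(57 - 71\right) + 33792\right) = \left(27653 - 34363\right) \left(2 \cdot 3 \left(57 - 71\right) + 33792\right) = - 6710 \left(6 \left(-14\right) + 33792\right) = - 6710 \left(-84 + 33792\right) = \left(-6710\right) 33708 = -226180680$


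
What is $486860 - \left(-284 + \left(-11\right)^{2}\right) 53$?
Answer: $495499$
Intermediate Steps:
$486860 - \left(-284 + \left(-11\right)^{2}\right) 53 = 486860 - \left(-284 + 121\right) 53 = 486860 - \left(-163\right) 53 = 486860 - -8639 = 486860 + 8639 = 495499$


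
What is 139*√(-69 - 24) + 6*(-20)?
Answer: -120 + 139*I*√93 ≈ -120.0 + 1340.5*I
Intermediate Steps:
139*√(-69 - 24) + 6*(-20) = 139*√(-93) - 120 = 139*(I*√93) - 120 = 139*I*√93 - 120 = -120 + 139*I*√93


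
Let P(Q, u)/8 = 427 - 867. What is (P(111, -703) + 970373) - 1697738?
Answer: -730885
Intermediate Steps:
P(Q, u) = -3520 (P(Q, u) = 8*(427 - 867) = 8*(-440) = -3520)
(P(111, -703) + 970373) - 1697738 = (-3520 + 970373) - 1697738 = 966853 - 1697738 = -730885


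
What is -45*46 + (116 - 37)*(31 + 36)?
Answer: 3223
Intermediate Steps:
-45*46 + (116 - 37)*(31 + 36) = -2070 + 79*67 = -2070 + 5293 = 3223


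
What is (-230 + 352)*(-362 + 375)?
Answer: 1586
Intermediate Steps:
(-230 + 352)*(-362 + 375) = 122*13 = 1586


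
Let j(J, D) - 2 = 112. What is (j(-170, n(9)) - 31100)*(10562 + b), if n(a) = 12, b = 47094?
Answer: -1786528816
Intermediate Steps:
j(J, D) = 114 (j(J, D) = 2 + 112 = 114)
(j(-170, n(9)) - 31100)*(10562 + b) = (114 - 31100)*(10562 + 47094) = -30986*57656 = -1786528816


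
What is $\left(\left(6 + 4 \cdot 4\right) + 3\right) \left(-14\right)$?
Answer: $-350$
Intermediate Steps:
$\left(\left(6 + 4 \cdot 4\right) + 3\right) \left(-14\right) = \left(\left(6 + 16\right) + 3\right) \left(-14\right) = \left(22 + 3\right) \left(-14\right) = 25 \left(-14\right) = -350$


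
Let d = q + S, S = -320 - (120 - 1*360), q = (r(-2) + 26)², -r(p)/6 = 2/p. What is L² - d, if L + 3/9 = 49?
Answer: 12820/9 ≈ 1424.4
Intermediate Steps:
L = 146/3 (L = -⅓ + 49 = 146/3 ≈ 48.667)
r(p) = -12/p
q = 1024 (q = (-12/(-2) + 26)² = (-12*(-½) + 26)² = (6 + 26)² = 32² = 1024)
S = -80 (S = -320 - (120 - 360) = -320 - 1*(-240) = -320 + 240 = -80)
d = 944 (d = 1024 - 80 = 944)
L² - d = (146/3)² - 1*944 = 21316/9 - 944 = 12820/9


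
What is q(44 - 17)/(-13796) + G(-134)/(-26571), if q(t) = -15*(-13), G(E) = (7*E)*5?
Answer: 59521895/366573516 ≈ 0.16237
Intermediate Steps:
G(E) = 35*E
q(t) = 195
q(44 - 17)/(-13796) + G(-134)/(-26571) = 195/(-13796) + (35*(-134))/(-26571) = 195*(-1/13796) - 4690*(-1/26571) = -195/13796 + 4690/26571 = 59521895/366573516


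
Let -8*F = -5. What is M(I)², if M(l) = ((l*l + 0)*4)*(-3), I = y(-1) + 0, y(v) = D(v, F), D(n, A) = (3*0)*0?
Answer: 0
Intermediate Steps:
F = 5/8 (F = -⅛*(-5) = 5/8 ≈ 0.62500)
D(n, A) = 0 (D(n, A) = 0*0 = 0)
y(v) = 0
I = 0 (I = 0 + 0 = 0)
M(l) = -12*l² (M(l) = ((l² + 0)*4)*(-3) = (l²*4)*(-3) = (4*l²)*(-3) = -12*l²)
M(I)² = (-12*0²)² = (-12*0)² = 0² = 0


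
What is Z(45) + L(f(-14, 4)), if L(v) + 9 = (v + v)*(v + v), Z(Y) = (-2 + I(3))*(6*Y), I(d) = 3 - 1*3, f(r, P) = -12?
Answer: 27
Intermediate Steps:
I(d) = 0 (I(d) = 3 - 3 = 0)
Z(Y) = -12*Y (Z(Y) = (-2 + 0)*(6*Y) = -12*Y)
L(v) = -9 + 4*v² (L(v) = -9 + (v + v)*(v + v) = -9 + (2*v)*(2*v) = -9 + 4*v²)
Z(45) + L(f(-14, 4)) = -12*45 + (-9 + 4*(-12)²) = -540 + (-9 + 4*144) = -540 + (-9 + 576) = -540 + 567 = 27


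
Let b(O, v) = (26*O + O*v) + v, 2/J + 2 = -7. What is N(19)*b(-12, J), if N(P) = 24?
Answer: -22288/3 ≈ -7429.3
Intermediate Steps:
J = -2/9 (J = 2/(-2 - 7) = 2/(-9) = 2*(-⅑) = -2/9 ≈ -0.22222)
b(O, v) = v + 26*O + O*v
N(19)*b(-12, J) = 24*(-2/9 + 26*(-12) - 12*(-2/9)) = 24*(-2/9 - 312 + 8/3) = 24*(-2786/9) = -22288/3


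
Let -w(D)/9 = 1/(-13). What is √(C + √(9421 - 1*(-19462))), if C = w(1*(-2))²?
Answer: √(81 + 169*√28883)/13 ≈ 13.055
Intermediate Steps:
w(D) = 9/13 (w(D) = -9/(-13) = -9*(-1/13) = 9/13)
C = 81/169 (C = (9/13)² = 81/169 ≈ 0.47929)
√(C + √(9421 - 1*(-19462))) = √(81/169 + √(9421 - 1*(-19462))) = √(81/169 + √(9421 + 19462)) = √(81/169 + √28883)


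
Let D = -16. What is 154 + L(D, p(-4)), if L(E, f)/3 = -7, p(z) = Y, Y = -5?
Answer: 133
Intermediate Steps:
p(z) = -5
L(E, f) = -21 (L(E, f) = 3*(-7) = -21)
154 + L(D, p(-4)) = 154 - 21 = 133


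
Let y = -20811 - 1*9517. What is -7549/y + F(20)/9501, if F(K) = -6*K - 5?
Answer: 67932049/288146328 ≈ 0.23576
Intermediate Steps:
y = -30328 (y = -20811 - 9517 = -30328)
F(K) = -5 - 6*K
-7549/y + F(20)/9501 = -7549/(-30328) + (-5 - 6*20)/9501 = -7549*(-1/30328) + (-5 - 120)*(1/9501) = 7549/30328 - 125*1/9501 = 7549/30328 - 125/9501 = 67932049/288146328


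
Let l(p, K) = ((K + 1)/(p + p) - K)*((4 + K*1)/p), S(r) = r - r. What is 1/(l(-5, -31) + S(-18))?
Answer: 5/918 ≈ 0.0054466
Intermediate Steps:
S(r) = 0
l(p, K) = (4 + K)*(-K + (1 + K)/(2*p))/p (l(p, K) = ((1 + K)/((2*p)) - K)*((4 + K)/p) = ((1 + K)*(1/(2*p)) - K)*((4 + K)/p) = ((1 + K)/(2*p) - K)*((4 + K)/p) = (-K + (1 + K)/(2*p))*((4 + K)/p) = (4 + K)*(-K + (1 + K)/(2*p))/p)
1/(l(-5, -31) + S(-18)) = 1/((½)*(4 + (-31)² + 5*(-31) - 2*(-31)*(-5)*(4 - 31))/(-5)² + 0) = 1/((½)*(1/25)*(4 + 961 - 155 - 2*(-31)*(-5)*(-27)) + 0) = 1/((½)*(1/25)*(4 + 961 - 155 + 8370) + 0) = 1/((½)*(1/25)*9180 + 0) = 1/(918/5 + 0) = 1/(918/5) = 5/918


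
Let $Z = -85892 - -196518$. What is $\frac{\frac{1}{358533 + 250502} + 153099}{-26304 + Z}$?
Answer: $\frac{46621324733}{25677524635} \approx 1.8156$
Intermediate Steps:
$Z = 110626$ ($Z = -85892 + 196518 = 110626$)
$\frac{\frac{1}{358533 + 250502} + 153099}{-26304 + Z} = \frac{\frac{1}{358533 + 250502} + 153099}{-26304 + 110626} = \frac{\frac{1}{609035} + 153099}{84322} = \left(\frac{1}{609035} + 153099\right) \frac{1}{84322} = \frac{93242649466}{609035} \cdot \frac{1}{84322} = \frac{46621324733}{25677524635}$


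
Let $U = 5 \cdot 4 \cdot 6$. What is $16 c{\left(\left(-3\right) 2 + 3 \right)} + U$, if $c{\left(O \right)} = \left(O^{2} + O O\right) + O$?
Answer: $360$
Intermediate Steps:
$U = 120$ ($U = 20 \cdot 6 = 120$)
$c{\left(O \right)} = O + 2 O^{2}$ ($c{\left(O \right)} = \left(O^{2} + O^{2}\right) + O = 2 O^{2} + O = O + 2 O^{2}$)
$16 c{\left(\left(-3\right) 2 + 3 \right)} + U = 16 \left(\left(-3\right) 2 + 3\right) \left(1 + 2 \left(\left(-3\right) 2 + 3\right)\right) + 120 = 16 \left(-6 + 3\right) \left(1 + 2 \left(-6 + 3\right)\right) + 120 = 16 \left(- 3 \left(1 + 2 \left(-3\right)\right)\right) + 120 = 16 \left(- 3 \left(1 - 6\right)\right) + 120 = 16 \left(\left(-3\right) \left(-5\right)\right) + 120 = 16 \cdot 15 + 120 = 240 + 120 = 360$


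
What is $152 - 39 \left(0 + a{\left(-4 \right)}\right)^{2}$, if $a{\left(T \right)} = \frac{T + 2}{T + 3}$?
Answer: $-4$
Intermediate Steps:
$a{\left(T \right)} = \frac{2 + T}{3 + T}$
$152 - 39 \left(0 + a{\left(-4 \right)}\right)^{2} = 152 - 39 \left(0 + \frac{2 - 4}{3 - 4}\right)^{2} = 152 - 39 \left(0 + \frac{1}{-1} \left(-2\right)\right)^{2} = 152 - 39 \left(0 - -2\right)^{2} = 152 - 39 \left(0 + 2\right)^{2} = 152 - 39 \cdot 2^{2} = 152 - 156 = -4$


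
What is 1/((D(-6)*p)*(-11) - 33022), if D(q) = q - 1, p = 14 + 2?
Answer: -1/31790 ≈ -3.1456e-5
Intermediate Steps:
p = 16
D(q) = -1 + q
1/((D(-6)*p)*(-11) - 33022) = 1/(((-1 - 6)*16)*(-11) - 33022) = 1/(-7*16*(-11) - 33022) = 1/(-112*(-11) - 33022) = 1/(1232 - 33022) = 1/(-31790) = -1/31790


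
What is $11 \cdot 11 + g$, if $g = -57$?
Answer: $64$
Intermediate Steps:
$11 \cdot 11 + g = 11 \cdot 11 - 57 = 121 - 57 = 64$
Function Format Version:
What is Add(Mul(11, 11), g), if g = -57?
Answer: 64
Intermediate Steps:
Add(Mul(11, 11), g) = Add(Mul(11, 11), -57) = Add(121, -57) = 64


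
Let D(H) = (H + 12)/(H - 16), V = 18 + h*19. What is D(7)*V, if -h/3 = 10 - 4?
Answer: 684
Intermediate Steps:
h = -18 (h = -3*(10 - 4) = -3*6 = -18)
V = -324 (V = 18 - 18*19 = 18 - 342 = -324)
D(H) = (12 + H)/(-16 + H)
D(7)*V = ((12 + 7)/(-16 + 7))*(-324) = (19/(-9))*(-324) = -⅑*19*(-324) = -19/9*(-324) = 684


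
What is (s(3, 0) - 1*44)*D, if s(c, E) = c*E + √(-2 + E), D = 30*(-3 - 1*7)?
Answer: 13200 - 300*I*√2 ≈ 13200.0 - 424.26*I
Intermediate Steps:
D = -300 (D = 30*(-3 - 7) = 30*(-10) = -300)
s(c, E) = √(-2 + E) + E*c (s(c, E) = E*c + √(-2 + E) = √(-2 + E) + E*c)
(s(3, 0) - 1*44)*D = ((√(-2 + 0) + 0*3) - 1*44)*(-300) = ((√(-2) + 0) - 44)*(-300) = ((I*√2 + 0) - 44)*(-300) = (I*√2 - 44)*(-300) = (-44 + I*√2)*(-300) = 13200 - 300*I*√2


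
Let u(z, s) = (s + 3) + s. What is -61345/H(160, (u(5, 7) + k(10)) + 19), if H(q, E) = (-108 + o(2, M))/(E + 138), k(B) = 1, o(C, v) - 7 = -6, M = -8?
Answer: 10735375/107 ≈ 1.0033e+5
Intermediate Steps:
o(C, v) = 1 (o(C, v) = 7 - 6 = 1)
u(z, s) = 3 + 2*s (u(z, s) = (3 + s) + s = 3 + 2*s)
H(q, E) = -107/(138 + E) (H(q, E) = (-108 + 1)/(E + 138) = -107/(138 + E))
-61345/H(160, (u(5, 7) + k(10)) + 19) = -(-9631165/107 - 61345*((3 + 2*7) + 1)/107) = -(-9631165/107 - 61345*((3 + 14) + 1)/107) = -(-9631165/107 - 61345*(17 + 1)/107) = -61345/((-107/(138 + (18 + 19)))) = -61345/((-107/(138 + 37))) = -61345/((-107/175)) = -61345/((-107*1/175)) = -61345/(-107/175) = -61345*(-175/107) = 10735375/107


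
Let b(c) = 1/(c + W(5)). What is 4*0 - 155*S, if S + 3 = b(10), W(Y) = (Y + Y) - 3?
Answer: 7750/17 ≈ 455.88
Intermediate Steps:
W(Y) = -3 + 2*Y (W(Y) = 2*Y - 3 = -3 + 2*Y)
b(c) = 1/(7 + c) (b(c) = 1/(c + (-3 + 2*5)) = 1/(c + (-3 + 10)) = 1/(c + 7) = 1/(7 + c))
S = -50/17 (S = -3 + 1/(7 + 10) = -3 + 1/17 = -50/17 ≈ -2.9412)
4*0 - 155*S = 4*0 - 155*(-50/17) = 0 + 7750/17 = 7750/17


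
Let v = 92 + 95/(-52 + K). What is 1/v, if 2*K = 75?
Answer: 29/2478 ≈ 0.011703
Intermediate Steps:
K = 75/2 (K = (½)*75 = 75/2 ≈ 37.500)
v = 2478/29 (v = 92 + 95/(-52 + 75/2) = 92 + 95/(-29/2) = 92 - 2/29*95 = 92 - 190/29 = 2478/29 ≈ 85.448)
1/v = 1/(2478/29) = 29/2478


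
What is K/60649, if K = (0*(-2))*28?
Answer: 0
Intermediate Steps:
K = 0 (K = 0*28 = 0)
K/60649 = 0/60649 = 0*(1/60649) = 0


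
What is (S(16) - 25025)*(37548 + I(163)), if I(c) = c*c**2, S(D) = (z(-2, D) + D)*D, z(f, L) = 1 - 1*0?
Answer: -108128406135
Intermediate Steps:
z(f, L) = 1 (z(f, L) = 1 + 0 = 1)
S(D) = D*(1 + D) (S(D) = (1 + D)*D = D*(1 + D))
I(c) = c**3
(S(16) - 25025)*(37548 + I(163)) = (16*(1 + 16) - 25025)*(37548 + 163**3) = (16*17 - 25025)*(37548 + 4330747) = (272 - 25025)*4368295 = -24753*4368295 = -108128406135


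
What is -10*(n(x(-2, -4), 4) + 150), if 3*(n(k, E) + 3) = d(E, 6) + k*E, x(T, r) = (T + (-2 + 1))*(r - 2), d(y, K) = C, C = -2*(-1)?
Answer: -5150/3 ≈ -1716.7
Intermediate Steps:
C = 2
d(y, K) = 2
x(T, r) = (-1 + T)*(-2 + r) (x(T, r) = (T - 1)*(-2 + r) = (-1 + T)*(-2 + r))
n(k, E) = -7/3 + E*k/3 (n(k, E) = -3 + (2 + k*E)/3 = -3 + (2 + E*k)/3 = -3 + (⅔ + E*k/3) = -7/3 + E*k/3)
-10*(n(x(-2, -4), 4) + 150) = -10*((-7/3 + (⅓)*4*(2 - 1*(-4) - 2*(-2) - 2*(-4))) + 150) = -10*((-7/3 + (⅓)*4*(2 + 4 + 4 + 8)) + 150) = -10*((-7/3 + (⅓)*4*18) + 150) = -10*((-7/3 + 24) + 150) = -10*(65/3 + 150) = -10*515/3 = -5150/3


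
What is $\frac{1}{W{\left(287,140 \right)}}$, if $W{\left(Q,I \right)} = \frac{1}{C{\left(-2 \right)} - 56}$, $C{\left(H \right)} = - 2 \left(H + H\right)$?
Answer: $-48$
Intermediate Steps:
$C{\left(H \right)} = - 4 H$ ($C{\left(H \right)} = - 2 \cdot 2 H = - 4 H$)
$W{\left(Q,I \right)} = - \frac{1}{48}$ ($W{\left(Q,I \right)} = \frac{1}{\left(-4\right) \left(-2\right) - 56} = \frac{1}{8 - 56} = \frac{1}{-48} = - \frac{1}{48}$)
$\frac{1}{W{\left(287,140 \right)}} = \frac{1}{- \frac{1}{48}} = -48$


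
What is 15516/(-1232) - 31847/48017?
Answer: -196066819/14789236 ≈ -13.257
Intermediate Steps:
15516/(-1232) - 31847/48017 = 15516*(-1/1232) - 31847*1/48017 = -3879/308 - 31847/48017 = -196066819/14789236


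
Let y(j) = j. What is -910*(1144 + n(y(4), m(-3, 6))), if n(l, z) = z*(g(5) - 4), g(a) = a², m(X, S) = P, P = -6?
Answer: -926380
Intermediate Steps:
m(X, S) = -6
n(l, z) = 21*z (n(l, z) = z*(5² - 4) = z*(25 - 4) = z*21 = 21*z)
-910*(1144 + n(y(4), m(-3, 6))) = -910*(1144 + 21*(-6)) = -910*(1144 - 126) = -910*1018 = -926380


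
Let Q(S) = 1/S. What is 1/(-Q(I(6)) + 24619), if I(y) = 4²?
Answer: 16/393903 ≈ 4.0619e-5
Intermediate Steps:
I(y) = 16
1/(-Q(I(6)) + 24619) = 1/(-1/16 + 24619) = 1/(393903/16) = 16/393903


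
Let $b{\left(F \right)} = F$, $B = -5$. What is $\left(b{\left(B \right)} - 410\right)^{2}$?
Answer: $172225$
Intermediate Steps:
$\left(b{\left(B \right)} - 410\right)^{2} = \left(-5 - 410\right)^{2} = \left(-415\right)^{2} = 172225$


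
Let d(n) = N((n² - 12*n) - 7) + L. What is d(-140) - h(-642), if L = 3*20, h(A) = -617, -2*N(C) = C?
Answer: -19919/2 ≈ -9959.5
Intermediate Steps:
N(C) = -C/2
L = 60
d(n) = 127/2 + 6*n - n²/2 (d(n) = -((n² - 12*n) - 7)/2 + 60 = -(-7 + n² - 12*n)/2 + 60 = (7/2 + 6*n - n²/2) + 60 = 127/2 + 6*n - n²/2)
d(-140) - h(-642) = (127/2 + 6*(-140) - ½*(-140)²) - 1*(-617) = (127/2 - 840 - ½*19600) + 617 = (127/2 - 840 - 9800) + 617 = -21153/2 + 617 = -19919/2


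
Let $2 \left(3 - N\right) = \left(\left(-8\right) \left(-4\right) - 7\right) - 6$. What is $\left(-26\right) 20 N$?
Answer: $3380$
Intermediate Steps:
$N = - \frac{13}{2}$ ($N = 3 - \frac{\left(\left(-8\right) \left(-4\right) - 7\right) - 6}{2} = 3 - \frac{\left(32 - 7\right) - 6}{2} = 3 - \frac{25 - 6}{2} = 3 - \frac{19}{2} = - \frac{13}{2} \approx -6.5$)
$\left(-26\right) 20 N = \left(-26\right) 20 \left(- \frac{13}{2}\right) = \left(-520\right) \left(- \frac{13}{2}\right) = 3380$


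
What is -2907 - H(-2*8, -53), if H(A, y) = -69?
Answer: -2838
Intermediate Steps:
-2907 - H(-2*8, -53) = -2907 - 1*(-69) = -2907 + 69 = -2838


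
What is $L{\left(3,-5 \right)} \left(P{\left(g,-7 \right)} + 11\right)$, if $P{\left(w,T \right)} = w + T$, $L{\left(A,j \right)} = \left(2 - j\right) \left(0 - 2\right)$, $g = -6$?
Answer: $28$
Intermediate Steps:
$L{\left(A,j \right)} = -4 + 2 j$ ($L{\left(A,j \right)} = \left(2 - j\right) \left(-2\right) = -4 + 2 j$)
$P{\left(w,T \right)} = T + w$
$L{\left(3,-5 \right)} \left(P{\left(g,-7 \right)} + 11\right) = \left(-4 + 2 \left(-5\right)\right) \left(\left(-7 - 6\right) + 11\right) = \left(-4 - 10\right) \left(-13 + 11\right) = \left(-14\right) \left(-2\right) = 28$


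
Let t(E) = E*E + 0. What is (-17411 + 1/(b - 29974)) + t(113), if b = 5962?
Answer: -111463705/24012 ≈ -4642.0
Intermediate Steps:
t(E) = E**2 (t(E) = E**2 + 0 = E**2)
(-17411 + 1/(b - 29974)) + t(113) = (-17411 + 1/(5962 - 29974)) + 113**2 = (-17411 + 1/(-24012)) + 12769 = (-17411 - 1/24012) + 12769 = -418072933/24012 + 12769 = -111463705/24012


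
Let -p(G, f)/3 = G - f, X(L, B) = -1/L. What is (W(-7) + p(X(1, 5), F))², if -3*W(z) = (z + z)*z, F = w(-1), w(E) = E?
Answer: 9604/9 ≈ 1067.1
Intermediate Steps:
F = -1
W(z) = -2*z²/3 (W(z) = -(z + z)*z/3 = -2*z*z/3 = -2*z²/3)
p(G, f) = -3*G + 3*f (p(G, f) = -3*(G - f) = -3*G + 3*f)
(W(-7) + p(X(1, 5), F))² = (-⅔*(-7)² + (-(-3)/1 + 3*(-1)))² = (-⅔*49 + (-(-3) - 3))² = (-98/3 + (-3*(-1) - 3))² = (-98/3 + (3 - 3))² = (-98/3 + 0)² = (-98/3)² = 9604/9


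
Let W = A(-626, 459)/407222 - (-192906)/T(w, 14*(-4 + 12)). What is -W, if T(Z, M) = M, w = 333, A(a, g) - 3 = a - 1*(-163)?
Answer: -2805554129/1628888 ≈ -1722.4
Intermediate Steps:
A(a, g) = 166 + a (A(a, g) = 3 + (a - 1*(-163)) = 3 + (a + 163) = 3 + (163 + a) = 166 + a)
W = 2805554129/1628888 (W = (166 - 626)/407222 - (-192906)/(14*(-4 + 12)) = -460*1/407222 - (-192906)/(14*8) = -230/203611 - (-192906)/112 = -230/203611 - 1*(-13779/8) = -230/203611 + 13779/8 = 2805554129/1628888 ≈ 1722.4)
-W = -1*2805554129/1628888 = -2805554129/1628888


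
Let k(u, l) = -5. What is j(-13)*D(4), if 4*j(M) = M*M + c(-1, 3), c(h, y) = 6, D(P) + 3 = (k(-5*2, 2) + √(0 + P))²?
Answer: 525/2 ≈ 262.50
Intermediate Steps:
D(P) = -3 + (-5 + √P)² (D(P) = -3 + (-5 + √(0 + P))² = -3 + (-5 + √P)²)
j(M) = 3/2 + M²/4 (j(M) = (M*M + 6)/4 = (M² + 6)/4 = (6 + M²)/4 = 3/2 + M²/4)
j(-13)*D(4) = (3/2 + (¼)*(-13)²)*(-3 + (-5 + √4)²) = (3/2 + (¼)*169)*(-3 + (-5 + 2)²) = (3/2 + 169/4)*(-3 + (-3)²) = 175*(-3 + 9)/4 = (175/4)*6 = 525/2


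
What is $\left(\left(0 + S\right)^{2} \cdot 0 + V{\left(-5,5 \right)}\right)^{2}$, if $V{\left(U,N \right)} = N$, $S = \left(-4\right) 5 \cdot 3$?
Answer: $25$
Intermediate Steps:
$S = -60$ ($S = \left(-20\right) 3 = -60$)
$\left(\left(0 + S\right)^{2} \cdot 0 + V{\left(-5,5 \right)}\right)^{2} = \left(\left(0 - 60\right)^{2} \cdot 0 + 5\right)^{2} = \left(\left(-60\right)^{2} \cdot 0 + 5\right)^{2} = \left(3600 \cdot 0 + 5\right)^{2} = \left(0 + 5\right)^{2} = 5^{2} = 25$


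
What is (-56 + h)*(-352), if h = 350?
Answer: -103488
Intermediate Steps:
(-56 + h)*(-352) = (-56 + 350)*(-352) = 294*(-352) = -103488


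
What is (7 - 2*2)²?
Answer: 9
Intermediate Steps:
(7 - 2*2)² = (7 - 1*4)² = (7 - 4)² = 3² = 9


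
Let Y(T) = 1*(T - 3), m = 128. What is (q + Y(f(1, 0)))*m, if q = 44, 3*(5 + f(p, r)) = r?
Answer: 4608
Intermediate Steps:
f(p, r) = -5 + r/3
Y(T) = -3 + T (Y(T) = 1*(-3 + T) = -3 + T)
(q + Y(f(1, 0)))*m = (44 + (-3 + (-5 + (1/3)*0)))*128 = (44 + (-3 + (-5 + 0)))*128 = (44 + (-3 - 5))*128 = (44 - 8)*128 = 36*128 = 4608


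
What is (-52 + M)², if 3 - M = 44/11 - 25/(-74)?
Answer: 15578809/5476 ≈ 2844.9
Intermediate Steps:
M = -99/74 (M = 3 - (44/11 - 25/(-74)) = 3 - (44*(1/11) - 25*(-1/74)) = 3 - (4 + 25/74) = 3 - 1*321/74 = 3 - 321/74 = -99/74 ≈ -1.3378)
(-52 + M)² = (-52 - 99/74)² = (-3947/74)² = 15578809/5476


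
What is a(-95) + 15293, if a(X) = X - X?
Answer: 15293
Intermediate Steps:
a(X) = 0
a(-95) + 15293 = 0 + 15293 = 15293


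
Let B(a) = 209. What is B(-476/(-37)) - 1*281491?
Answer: -281282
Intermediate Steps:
B(-476/(-37)) - 1*281491 = 209 - 1*281491 = 209 - 281491 = -281282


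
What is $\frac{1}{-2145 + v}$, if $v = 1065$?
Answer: $- \frac{1}{1080} \approx -0.00092593$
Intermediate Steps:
$\frac{1}{-2145 + v} = \frac{1}{-2145 + 1065} = \frac{1}{-1080} = - \frac{1}{1080}$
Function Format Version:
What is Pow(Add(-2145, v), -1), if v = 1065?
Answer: Rational(-1, 1080) ≈ -0.00092593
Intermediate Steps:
Pow(Add(-2145, v), -1) = Pow(Add(-2145, 1065), -1) = Pow(-1080, -1) = Rational(-1, 1080)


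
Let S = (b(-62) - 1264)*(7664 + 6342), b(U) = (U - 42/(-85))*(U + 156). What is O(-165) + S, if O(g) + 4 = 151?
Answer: -8387788737/85 ≈ -9.8680e+7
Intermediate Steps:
b(U) = (156 + U)*(42/85 + U) (b(U) = (U - 42*(-1/85))*(156 + U) = (U + 42/85)*(156 + U) = (42/85 + U)*(156 + U) = (156 + U)*(42/85 + U))
O(g) = 147 (O(g) = -4 + 151 = 147)
S = -8387801232/85 (S = ((6552/85 + (-62)² + (13302/85)*(-62)) - 1264)*(7664 + 6342) = ((6552/85 + 3844 - 824724/85) - 1264)*14006 = (-491432/85 - 1264)*14006 = -598872/85*14006 = -8387801232/85 ≈ -9.8680e+7)
O(-165) + S = 147 - 8387801232/85 = -8387788737/85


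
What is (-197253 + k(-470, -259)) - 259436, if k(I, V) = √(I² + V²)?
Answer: -456689 + √287981 ≈ -4.5615e+5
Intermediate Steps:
(-197253 + k(-470, -259)) - 259436 = (-197253 + √((-470)² + (-259)²)) - 259436 = (-197253 + √(220900 + 67081)) - 259436 = (-197253 + √287981) - 259436 = -456689 + √287981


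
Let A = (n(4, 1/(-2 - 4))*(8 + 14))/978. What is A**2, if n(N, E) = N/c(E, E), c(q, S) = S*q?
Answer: 278784/26569 ≈ 10.493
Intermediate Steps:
n(N, E) = N/E**2 (n(N, E) = N/((E*E)) = N/(E**2) = N/E**2)
A = 528/163 (A = ((4/(1/(-2 - 4))**2)*(8 + 14))/978 = ((4/(1/(-6))**2)*22)*(1/978) = ((4/(-1/6)**2)*22)*(1/978) = ((4*36)*22)*(1/978) = (144*22)*(1/978) = 3168*(1/978) = 528/163 ≈ 3.2393)
A**2 = (528/163)**2 = 278784/26569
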